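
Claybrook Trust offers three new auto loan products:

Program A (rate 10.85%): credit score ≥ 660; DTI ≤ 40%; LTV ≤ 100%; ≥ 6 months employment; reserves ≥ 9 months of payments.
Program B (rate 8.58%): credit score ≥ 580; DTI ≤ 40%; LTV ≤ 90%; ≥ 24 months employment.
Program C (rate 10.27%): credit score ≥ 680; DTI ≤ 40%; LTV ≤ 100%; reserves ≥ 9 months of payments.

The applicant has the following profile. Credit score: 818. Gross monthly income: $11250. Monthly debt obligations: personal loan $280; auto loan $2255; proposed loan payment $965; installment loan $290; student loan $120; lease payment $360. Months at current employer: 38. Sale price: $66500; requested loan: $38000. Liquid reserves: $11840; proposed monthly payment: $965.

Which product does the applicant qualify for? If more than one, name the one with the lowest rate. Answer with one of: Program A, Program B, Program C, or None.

Program B

Total debts = (280 + 2,255 + 965 + 290 + 120 + 360) = 4,270; DTI = 4,270/11,250 = 38%.
LTV = 38,000/66,500 = 57.1%.
Reserves = 11,840/965 = 12.3 months.
Program A: score 818 ≥ 660; DTI 38% ≤ 40%; LTV 57.1% ≤ 100%; employment 38 ≥ 6 mo; reserves 12.3 ≥ 9 mo → qualifies.
Program B: score 818 ≥ 580; DTI 38% ≤ 40%; LTV 57.1% ≤ 90%; employment 38 ≥ 24 mo → qualifies.
Program C: score 818 ≥ 680; DTI 38% ≤ 40%; LTV 57.1% ≤ 100%; reserves 12.3 ≥ 9 mo → qualifies.
Qualifying: Program A, Program B, Program C. Lowest rate is 8.58% → Program B.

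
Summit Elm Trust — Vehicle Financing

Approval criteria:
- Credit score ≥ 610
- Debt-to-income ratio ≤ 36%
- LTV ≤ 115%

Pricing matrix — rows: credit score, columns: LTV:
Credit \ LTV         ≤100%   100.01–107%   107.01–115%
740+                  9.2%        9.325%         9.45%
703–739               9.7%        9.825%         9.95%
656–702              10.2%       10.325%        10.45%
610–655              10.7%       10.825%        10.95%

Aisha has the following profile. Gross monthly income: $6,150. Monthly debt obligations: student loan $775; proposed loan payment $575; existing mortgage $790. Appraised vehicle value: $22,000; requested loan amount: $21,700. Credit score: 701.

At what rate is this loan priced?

10.2%

Credit score 701 ≥ 610; Total monthly debts = (775 + 575 + 790) = 2,140. DTI = 2,140/6,150 = 34.8% ≤ 36%
Loan-to-value = 21,700/22,000 = 98.6% — pass (115% max)
Score 701 is in the 656–702 band; LTV 98.6% is in the ≤100% band → 10.2%.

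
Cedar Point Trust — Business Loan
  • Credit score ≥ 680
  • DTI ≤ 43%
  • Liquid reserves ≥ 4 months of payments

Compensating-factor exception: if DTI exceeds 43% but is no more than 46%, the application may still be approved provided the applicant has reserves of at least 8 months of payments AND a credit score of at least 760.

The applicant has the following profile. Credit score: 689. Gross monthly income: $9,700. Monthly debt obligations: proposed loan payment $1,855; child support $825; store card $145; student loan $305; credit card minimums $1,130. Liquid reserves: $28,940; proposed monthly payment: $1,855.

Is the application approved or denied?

Credit score 689 ≥ 680 (meets base)
Total debts = (1,855 + 825 + 145 + 305 + 1,130) = 4,260. DTI: 4,260 ÷ 9,700 = 43.9%, over the 43% base limit.
Liquid reserves cover 28,940/1,855 = 15.6 months — ≥ 4 required
43.9% falls in the override range (43%–46%), so the compensating-factor test applies.
Override check — reserves: 15.6 mo (ok); score: 689 (below 760).
Override conditions not both satisfied; exception does not apply.

Denied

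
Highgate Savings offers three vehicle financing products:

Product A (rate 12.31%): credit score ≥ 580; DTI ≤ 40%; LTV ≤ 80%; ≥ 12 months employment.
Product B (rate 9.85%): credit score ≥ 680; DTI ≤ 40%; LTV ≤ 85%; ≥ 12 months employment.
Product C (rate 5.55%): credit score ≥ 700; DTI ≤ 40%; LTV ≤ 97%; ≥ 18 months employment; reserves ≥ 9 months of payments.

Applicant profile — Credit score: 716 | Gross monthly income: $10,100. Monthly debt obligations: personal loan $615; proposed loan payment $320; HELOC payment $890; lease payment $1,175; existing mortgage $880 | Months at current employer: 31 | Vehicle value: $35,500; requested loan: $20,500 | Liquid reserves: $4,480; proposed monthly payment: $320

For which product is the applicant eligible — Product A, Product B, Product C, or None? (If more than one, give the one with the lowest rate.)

Total debts = (615 + 320 + 890 + 1,175 + 880) = 3,880; DTI = 3,880/10,100 = 38.4%.
LTV = 20,500/35,500 = 57.7%.
Reserves = 4,480/320 = 14.0 months.
Product A: score 716 ≥ 580; DTI 38.4% ≤ 40%; LTV 57.7% ≤ 80%; employment 31 ≥ 12 mo → qualifies.
Product B: score 716 ≥ 680; DTI 38.4% ≤ 40%; LTV 57.7% ≤ 85%; employment 31 ≥ 12 mo → qualifies.
Product C: score 716 ≥ 700; DTI 38.4% ≤ 40%; LTV 57.7% ≤ 97%; employment 31 ≥ 18 mo; reserves 14.0 ≥ 9 mo → qualifies.
Qualifying: Product A, Product B, Product C. Lowest rate is 5.55% → Product C.

Product C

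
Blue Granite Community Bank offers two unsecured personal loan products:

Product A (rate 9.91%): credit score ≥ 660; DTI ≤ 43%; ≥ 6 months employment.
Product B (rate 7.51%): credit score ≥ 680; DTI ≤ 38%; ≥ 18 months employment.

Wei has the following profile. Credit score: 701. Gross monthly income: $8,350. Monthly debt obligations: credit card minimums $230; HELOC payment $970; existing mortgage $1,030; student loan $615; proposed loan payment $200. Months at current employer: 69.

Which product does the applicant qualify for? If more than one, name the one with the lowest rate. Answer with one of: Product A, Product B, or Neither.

Product B

Total debts = (230 + 970 + 1,030 + 615 + 200) = 3,045; DTI = 3,045/8,350 = 36.5%.
Product A: score 701 ≥ 660; DTI 36.5% ≤ 43%; employment 69 ≥ 6 mo → qualifies.
Product B: score 701 ≥ 680; DTI 36.5% ≤ 38%; employment 69 ≥ 18 mo → qualifies.
Qualifying: Product A, Product B. Lowest rate is 7.51% → Product B.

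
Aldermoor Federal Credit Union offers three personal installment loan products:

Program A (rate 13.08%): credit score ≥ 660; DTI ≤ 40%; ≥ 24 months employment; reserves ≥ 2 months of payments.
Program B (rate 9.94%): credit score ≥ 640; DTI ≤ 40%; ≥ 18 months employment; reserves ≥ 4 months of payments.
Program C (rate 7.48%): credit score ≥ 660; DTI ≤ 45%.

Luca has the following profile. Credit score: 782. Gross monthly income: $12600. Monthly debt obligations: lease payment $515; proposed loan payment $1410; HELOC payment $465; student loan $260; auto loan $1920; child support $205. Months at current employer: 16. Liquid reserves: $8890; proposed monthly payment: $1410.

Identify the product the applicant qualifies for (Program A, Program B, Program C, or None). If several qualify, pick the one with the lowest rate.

Program C

Total debts = (515 + 1,410 + 465 + 260 + 1,920 + 205) = 4,775; DTI = 4,775/12,600 = 37.9%.
Reserves = 8,890/1,410 = 6.3 months.
Program A: score 782 ≥ 660; DTI 37.9% ≤ 40%; employment 16 < 24 mo; reserves 6.3 ≥ 2 mo → does not qualify.
Program B: score 782 ≥ 640; DTI 37.9% ≤ 40%; employment 16 < 18 mo; reserves 6.3 ≥ 4 mo → does not qualify.
Program C: score 782 ≥ 660; DTI 37.9% ≤ 45% → qualifies.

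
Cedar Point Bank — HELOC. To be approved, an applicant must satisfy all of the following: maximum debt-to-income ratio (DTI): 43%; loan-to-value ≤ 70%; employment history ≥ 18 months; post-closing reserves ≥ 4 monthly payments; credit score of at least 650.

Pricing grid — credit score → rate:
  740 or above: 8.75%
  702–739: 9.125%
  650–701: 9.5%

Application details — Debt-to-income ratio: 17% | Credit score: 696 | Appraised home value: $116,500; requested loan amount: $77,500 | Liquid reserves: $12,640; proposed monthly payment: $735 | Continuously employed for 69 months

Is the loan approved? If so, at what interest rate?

Approved at 9.5%

Credit score 696 ≥ 650 (meets minimum)
Employment 69 ≥ 18 months
LTV = 77,500/116,500 = 66.5% ≤ 70%
Reserves: 12,640 ÷ 735 = 17.2 months (meets 4-month minimum)
Debt-to-income 17% vs 43% cap — pass
All requirements met. Score 696 falls in the 650–701 tier → 9.5%.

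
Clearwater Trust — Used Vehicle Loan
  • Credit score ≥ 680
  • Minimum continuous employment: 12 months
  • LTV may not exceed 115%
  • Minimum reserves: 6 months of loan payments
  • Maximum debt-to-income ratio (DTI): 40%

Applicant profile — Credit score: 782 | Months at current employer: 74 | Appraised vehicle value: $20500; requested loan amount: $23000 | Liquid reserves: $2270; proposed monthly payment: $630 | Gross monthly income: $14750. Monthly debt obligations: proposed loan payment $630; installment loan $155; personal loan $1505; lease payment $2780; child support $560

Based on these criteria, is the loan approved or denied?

Denied

Credit score 782 ≥ 680 (meets)
Employment 74 ≥ 12 months
LTV: 23,000 ÷ 20,500 = 112.2%, within 115% cap
Reserves: 2,270 ÷ 630 = 3.6 months (below 6-month minimum)
Total monthly debts = (630 + 155 + 1,505 + 2,780 + 560) = 5,630. Debt-to-income = 5,630/14,750 = 38.2% — meets 40% limit
Fails on reserves.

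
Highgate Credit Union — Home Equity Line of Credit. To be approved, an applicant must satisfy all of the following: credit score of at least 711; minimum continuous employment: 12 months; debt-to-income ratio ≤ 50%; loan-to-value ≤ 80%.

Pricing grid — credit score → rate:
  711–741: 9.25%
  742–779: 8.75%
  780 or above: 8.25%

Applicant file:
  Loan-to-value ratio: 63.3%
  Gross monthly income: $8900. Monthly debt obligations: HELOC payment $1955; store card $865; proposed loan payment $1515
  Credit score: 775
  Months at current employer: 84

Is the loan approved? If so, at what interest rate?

Credit score 775 ≥ 711 (meets minimum)
Employment 84 ≥ 12 months
Total monthly debts = (1,955 + 865 + 1,515) = 4,335. Debt-to-income = 4,335/8,900 = 48.7% — meets 50% limit
LTV 63.3% ≤ 80%
All requirements met. Score 775 falls in the 742–779 tier → 8.75%.

Approved at 8.75%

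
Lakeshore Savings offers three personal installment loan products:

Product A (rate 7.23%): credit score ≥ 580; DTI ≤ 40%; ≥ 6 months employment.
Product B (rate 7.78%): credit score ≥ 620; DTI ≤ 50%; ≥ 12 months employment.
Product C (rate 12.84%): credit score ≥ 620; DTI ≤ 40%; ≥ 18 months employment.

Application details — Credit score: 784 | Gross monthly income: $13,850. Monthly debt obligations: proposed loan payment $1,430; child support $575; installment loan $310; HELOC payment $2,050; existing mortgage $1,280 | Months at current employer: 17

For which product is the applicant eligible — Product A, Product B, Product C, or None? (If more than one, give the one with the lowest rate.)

Total debts = (1,430 + 575 + 310 + 2,050 + 1,280) = 5,645; DTI = 5,645/13,850 = 40.8%.
Product A: score 784 ≥ 580; DTI 40.8% > 40%; employment 17 ≥ 6 mo → does not qualify.
Product B: score 784 ≥ 620; DTI 40.8% ≤ 50%; employment 17 ≥ 12 mo → qualifies.
Product C: score 784 ≥ 620; DTI 40.8% > 40%; employment 17 < 18 mo → does not qualify.

Product B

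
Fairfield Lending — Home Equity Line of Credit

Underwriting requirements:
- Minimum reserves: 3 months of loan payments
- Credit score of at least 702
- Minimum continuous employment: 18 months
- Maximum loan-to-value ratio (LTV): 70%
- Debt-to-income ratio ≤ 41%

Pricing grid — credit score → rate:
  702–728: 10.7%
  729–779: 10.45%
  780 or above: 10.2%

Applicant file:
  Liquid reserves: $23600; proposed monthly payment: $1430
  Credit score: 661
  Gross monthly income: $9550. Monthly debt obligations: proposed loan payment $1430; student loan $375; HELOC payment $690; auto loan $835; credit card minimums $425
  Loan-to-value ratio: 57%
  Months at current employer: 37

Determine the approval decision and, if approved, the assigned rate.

Denied

Credit score 661 < 702 (below minimum)
Reserves = 23,600/1,430 = 16.5 months ≥ 3
LTV 57% — within 70%
Total monthly debts = (1,430 + 375 + 690 + 835 + 425) = 3,755. Debt-to-income = 3,755/9,550 = 39.3% — meets 41% limit
Employment 37 ≥ 18 months
Not all requirements met → denied.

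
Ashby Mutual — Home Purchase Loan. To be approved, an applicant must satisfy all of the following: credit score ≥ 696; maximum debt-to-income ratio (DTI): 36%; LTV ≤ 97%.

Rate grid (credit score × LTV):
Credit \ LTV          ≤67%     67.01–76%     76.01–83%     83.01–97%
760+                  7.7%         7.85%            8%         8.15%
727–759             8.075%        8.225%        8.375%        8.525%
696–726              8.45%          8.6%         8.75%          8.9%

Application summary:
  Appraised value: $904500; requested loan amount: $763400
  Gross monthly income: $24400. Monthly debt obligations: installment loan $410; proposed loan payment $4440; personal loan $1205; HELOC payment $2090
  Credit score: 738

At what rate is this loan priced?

8.525%

Credit score 738 ≥ 696; Total monthly debts = (410 + 4,440 + 1,205 + 2,090) = 8,145. Debt-to-income = 8,145/24,400 = 33.4% — meets 36% limit
LTV: 763,400 ÷ 904,500 = 84.4%, within 97% cap
Row: 738 falls in 727–759. Column: 84.4% falls in 83.01–97%. Rate = 8.525%.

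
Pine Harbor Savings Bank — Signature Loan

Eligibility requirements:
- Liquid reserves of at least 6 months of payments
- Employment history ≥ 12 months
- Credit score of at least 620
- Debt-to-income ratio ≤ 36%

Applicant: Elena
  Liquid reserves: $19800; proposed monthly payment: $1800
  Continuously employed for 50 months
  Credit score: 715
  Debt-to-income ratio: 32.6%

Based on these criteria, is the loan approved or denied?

Approved

Reserves = 19,800/1,800 = 11.0 months ≥ 6
Employment 50 ≥ 12 months
Credit score 715 ≥ 620 (meets)
DTI 32.6% is within the 36% limit
All criteria satisfied.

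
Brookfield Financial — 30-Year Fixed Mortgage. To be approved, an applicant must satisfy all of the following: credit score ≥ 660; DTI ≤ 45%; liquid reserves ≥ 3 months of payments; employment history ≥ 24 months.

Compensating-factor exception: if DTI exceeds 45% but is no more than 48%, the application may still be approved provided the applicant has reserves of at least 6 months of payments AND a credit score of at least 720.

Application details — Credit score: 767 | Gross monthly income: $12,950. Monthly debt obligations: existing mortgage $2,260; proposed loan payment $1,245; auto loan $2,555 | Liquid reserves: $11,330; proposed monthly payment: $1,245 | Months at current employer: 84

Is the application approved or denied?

Credit score 767 ≥ 660 (meets base)
Total debts = (2,260 + 1,245 + 2,555) = 6,060. DTI: 6,060 ÷ 12,950 = 46.8%, over the 45% base limit.
Reserves = 11,330/1,245 = 9.1 months ≥ 3
Employment 84 ≥ 24 months
46.8% falls in the override range (45%–48%), so the compensating-factor test applies.
Reserves 9.1 ≥ 6 months; credit score 767 ≥ 720.
Both override conditions satisfied; DTI exception granted.

Approved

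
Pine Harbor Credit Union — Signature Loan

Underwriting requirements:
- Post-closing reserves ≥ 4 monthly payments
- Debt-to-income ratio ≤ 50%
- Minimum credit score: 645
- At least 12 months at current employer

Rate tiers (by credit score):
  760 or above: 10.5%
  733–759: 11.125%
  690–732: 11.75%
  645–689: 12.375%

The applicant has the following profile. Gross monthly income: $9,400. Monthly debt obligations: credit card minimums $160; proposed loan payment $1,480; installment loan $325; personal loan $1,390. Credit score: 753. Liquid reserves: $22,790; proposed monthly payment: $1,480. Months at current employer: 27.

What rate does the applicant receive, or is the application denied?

Credit score 753 ≥ 645 (meets minimum)
Total monthly debts = (160 + 1,480 + 325 + 1,390) = 3,355. DTI: 3,355 ÷ 9,400 = 35.7%, within the 50% cap
Reserves = 22,790/1,480 = 15.4 months ≥ 4
Employment 27 ≥ 12 months
All requirements met. Score 753 falls in the 733–759 tier → 11.125%.

Approved at 11.125%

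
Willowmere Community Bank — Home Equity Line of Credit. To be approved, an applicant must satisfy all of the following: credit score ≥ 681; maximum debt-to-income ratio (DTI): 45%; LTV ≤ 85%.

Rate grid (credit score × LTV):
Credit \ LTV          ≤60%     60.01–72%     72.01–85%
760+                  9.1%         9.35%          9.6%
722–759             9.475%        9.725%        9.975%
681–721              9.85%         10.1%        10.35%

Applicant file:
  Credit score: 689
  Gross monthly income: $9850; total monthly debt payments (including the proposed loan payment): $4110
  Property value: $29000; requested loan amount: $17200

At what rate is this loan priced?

9.85%

Credit score 689 ≥ 681; Debt-to-income = 4,110/9,850 = 41.7% — meets 45% limit
LTV = 17,200/29,000 = 59.3% ≤ 85%
Score 689 is in the 681–721 band; LTV 59.3% is in the ≤60% band → 9.85%.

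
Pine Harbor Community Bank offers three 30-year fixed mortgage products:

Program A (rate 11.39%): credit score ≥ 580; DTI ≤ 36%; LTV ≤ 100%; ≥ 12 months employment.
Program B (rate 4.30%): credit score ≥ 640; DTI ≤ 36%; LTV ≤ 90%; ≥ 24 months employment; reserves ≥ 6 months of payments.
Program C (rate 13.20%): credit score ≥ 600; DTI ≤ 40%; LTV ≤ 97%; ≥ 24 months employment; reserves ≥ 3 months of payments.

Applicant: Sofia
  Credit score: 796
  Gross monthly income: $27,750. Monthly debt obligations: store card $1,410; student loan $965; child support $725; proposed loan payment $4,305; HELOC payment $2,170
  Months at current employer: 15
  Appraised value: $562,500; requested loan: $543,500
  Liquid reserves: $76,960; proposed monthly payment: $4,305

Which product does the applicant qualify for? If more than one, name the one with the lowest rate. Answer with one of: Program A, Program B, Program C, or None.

Total debts = (1,410 + 965 + 725 + 4,305 + 2,170) = 9,575; DTI = 9,575/27,750 = 34.5%.
LTV = 543,500/562,500 = 96.6%.
Reserves = 76,960/4,305 = 17.9 months.
Program A: score 796 ≥ 580; DTI 34.5% ≤ 36%; LTV 96.6% ≤ 100%; employment 15 ≥ 12 mo → qualifies.
Program B: score 796 ≥ 640; DTI 34.5% ≤ 36%; LTV 96.6% > 90%; employment 15 < 24 mo; reserves 17.9 ≥ 6 mo → does not qualify.
Program C: score 796 ≥ 600; DTI 34.5% ≤ 40%; LTV 96.6% ≤ 97%; employment 15 < 24 mo; reserves 17.9 ≥ 3 mo → does not qualify.

Program A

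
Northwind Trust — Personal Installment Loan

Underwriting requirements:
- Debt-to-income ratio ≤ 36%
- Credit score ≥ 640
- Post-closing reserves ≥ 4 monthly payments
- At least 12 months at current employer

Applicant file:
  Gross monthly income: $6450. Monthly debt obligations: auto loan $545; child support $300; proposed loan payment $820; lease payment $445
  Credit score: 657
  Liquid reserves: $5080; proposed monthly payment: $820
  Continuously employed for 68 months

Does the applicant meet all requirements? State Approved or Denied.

Total monthly debts = (545 + 300 + 820 + 445) = 2,110. DTI: 2,110 ÷ 6,450 = 32.7%, within the 36% cap
Credit score 657 ≥ 640 (meets)
Reserves = 5,080/820 = 6.2 months ≥ 4
Employment 68 ≥ 12 months
All criteria satisfied.

Approved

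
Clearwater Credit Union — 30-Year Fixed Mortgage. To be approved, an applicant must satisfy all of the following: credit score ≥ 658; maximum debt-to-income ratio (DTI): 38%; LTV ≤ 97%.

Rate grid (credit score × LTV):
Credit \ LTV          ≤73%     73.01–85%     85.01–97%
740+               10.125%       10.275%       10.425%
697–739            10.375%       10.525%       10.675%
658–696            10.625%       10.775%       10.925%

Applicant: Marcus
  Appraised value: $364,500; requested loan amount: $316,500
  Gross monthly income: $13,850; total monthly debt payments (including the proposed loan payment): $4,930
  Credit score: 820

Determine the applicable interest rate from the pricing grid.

Credit score 820 ≥ 658; Debt-to-income = 4,930/13,850 = 35.6% — meets 38% limit
LTV = 316,500/364,500 = 86.8% ≤ 97%
Score 820 is in the 740+ band; LTV 86.8% is in the 85.01–97% band → 10.425%.

10.425%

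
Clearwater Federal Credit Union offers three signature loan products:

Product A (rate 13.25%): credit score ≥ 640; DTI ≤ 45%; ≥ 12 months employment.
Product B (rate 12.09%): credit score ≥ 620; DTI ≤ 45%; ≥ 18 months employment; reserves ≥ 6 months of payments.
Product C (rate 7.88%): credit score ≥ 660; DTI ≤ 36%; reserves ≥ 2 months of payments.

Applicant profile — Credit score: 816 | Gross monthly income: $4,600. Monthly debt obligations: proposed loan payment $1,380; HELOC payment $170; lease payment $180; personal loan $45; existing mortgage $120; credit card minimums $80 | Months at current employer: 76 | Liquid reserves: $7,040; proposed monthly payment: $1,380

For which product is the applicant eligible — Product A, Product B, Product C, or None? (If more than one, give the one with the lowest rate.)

Product A

Total debts = (1,380 + 170 + 180 + 45 + 120 + 80) = 1,975; DTI = 1,975/4,600 = 42.9%.
Reserves = 7,040/1,380 = 5.1 months.
Product A: score 816 ≥ 640; DTI 42.9% ≤ 45%; employment 76 ≥ 12 mo → qualifies.
Product B: score 816 ≥ 620; DTI 42.9% ≤ 45%; employment 76 ≥ 18 mo; reserves 5.1 < 6 mo → does not qualify.
Product C: score 816 ≥ 660; DTI 42.9% > 36%; reserves 5.1 ≥ 2 mo → does not qualify.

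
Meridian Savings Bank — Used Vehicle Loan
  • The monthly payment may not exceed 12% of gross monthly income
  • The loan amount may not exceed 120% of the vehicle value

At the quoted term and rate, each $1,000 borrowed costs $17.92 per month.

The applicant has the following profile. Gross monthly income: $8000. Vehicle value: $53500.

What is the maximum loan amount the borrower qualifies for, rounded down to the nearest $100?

$53,500

Payment cap: 12% × $8,000 = $960/month.
At $17.92 per $1,000, that supports 960/17.92 × 1,000 ≈ $53,571 → $53,500.
LTV cap: 120% × $53,500 = $64,200 → $64,200.
Binding constraint: payment-to-income.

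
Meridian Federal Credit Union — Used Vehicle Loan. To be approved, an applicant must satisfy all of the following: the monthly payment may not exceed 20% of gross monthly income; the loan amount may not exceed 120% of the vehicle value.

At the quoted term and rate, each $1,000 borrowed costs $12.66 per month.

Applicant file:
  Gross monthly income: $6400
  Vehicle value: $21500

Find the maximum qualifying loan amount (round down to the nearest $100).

$25,800

Payment cap: 20% × $6,400 = $1,280/month.
At $12.66 per $1,000, that supports 1,280/12.66 × 1,000 ≈ $101,105 → $101,100.
LTV cap: 120% × $21,500 = $25,800 → $25,800.
Binding constraint: loan-to-value.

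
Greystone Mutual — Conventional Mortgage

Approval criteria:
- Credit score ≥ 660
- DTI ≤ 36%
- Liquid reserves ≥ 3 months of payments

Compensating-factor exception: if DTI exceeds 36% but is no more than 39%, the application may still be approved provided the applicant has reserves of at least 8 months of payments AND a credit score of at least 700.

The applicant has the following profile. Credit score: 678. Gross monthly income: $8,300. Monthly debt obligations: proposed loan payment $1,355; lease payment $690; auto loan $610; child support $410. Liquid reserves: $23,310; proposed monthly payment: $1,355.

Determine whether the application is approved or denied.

Denied

Credit score 678 ≥ 660 (meets base)
Total debts = (1,355 + 690 + 610 + 410) = 3,065. DTI: 3,065 ÷ 8,300 = 36.9%, over the 36% base limit.
Reserves: 23,310 ÷ 1,355 = 17.2 months (meets 3-month minimum)
DTI 36.9% is within the 36%–39% exception band; checking compensating factors.
Reserves 17.2 ≥ 8 months; credit score 678 < 700.
Override conditions not both satisfied; exception does not apply.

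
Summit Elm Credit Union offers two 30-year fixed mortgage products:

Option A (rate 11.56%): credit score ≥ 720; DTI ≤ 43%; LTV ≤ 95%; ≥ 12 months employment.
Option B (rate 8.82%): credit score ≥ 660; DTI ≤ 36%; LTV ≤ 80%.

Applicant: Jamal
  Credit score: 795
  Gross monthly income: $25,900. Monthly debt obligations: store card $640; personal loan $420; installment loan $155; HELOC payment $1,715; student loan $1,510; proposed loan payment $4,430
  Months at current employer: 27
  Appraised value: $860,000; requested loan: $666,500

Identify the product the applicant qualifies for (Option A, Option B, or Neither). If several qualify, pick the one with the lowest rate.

Total debts = (640 + 420 + 155 + 1,715 + 1,510 + 4,430) = 8,870; DTI = 8,870/25,900 = 34.2%.
LTV = 666,500/860,000 = 77.5%.
Option A: score 795 ≥ 720; DTI 34.2% ≤ 43%; LTV 77.5% ≤ 95%; employment 27 ≥ 12 mo → qualifies.
Option B: score 795 ≥ 660; DTI 34.2% ≤ 36%; LTV 77.5% ≤ 80% → qualifies.
Qualifying: Option A, Option B. Lowest rate is 8.82% → Option B.

Option B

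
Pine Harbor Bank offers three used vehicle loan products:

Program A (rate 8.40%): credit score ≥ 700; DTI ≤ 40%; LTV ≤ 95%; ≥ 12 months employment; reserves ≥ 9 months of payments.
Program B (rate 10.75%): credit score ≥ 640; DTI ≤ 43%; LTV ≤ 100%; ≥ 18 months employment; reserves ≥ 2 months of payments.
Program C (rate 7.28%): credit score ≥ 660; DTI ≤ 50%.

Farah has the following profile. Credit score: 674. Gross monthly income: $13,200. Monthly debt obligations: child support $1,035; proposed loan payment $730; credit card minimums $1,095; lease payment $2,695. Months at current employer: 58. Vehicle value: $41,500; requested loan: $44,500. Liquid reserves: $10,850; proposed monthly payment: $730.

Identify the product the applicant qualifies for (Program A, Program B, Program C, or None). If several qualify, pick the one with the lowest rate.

Total debts = (1,035 + 730 + 1,095 + 2,695) = 5,555; DTI = 5,555/13,200 = 42.1%.
LTV = 44,500/41,500 = 107.2%.
Reserves = 10,850/730 = 14.9 months.
Program A: score 674 < 700; DTI 42.1% > 40%; LTV 107.2% > 95%; employment 58 ≥ 12 mo; reserves 14.9 ≥ 9 mo → does not qualify.
Program B: score 674 ≥ 640; DTI 42.1% ≤ 43%; LTV 107.2% > 100%; employment 58 ≥ 18 mo; reserves 14.9 ≥ 2 mo → does not qualify.
Program C: score 674 ≥ 660; DTI 42.1% ≤ 50% → qualifies.

Program C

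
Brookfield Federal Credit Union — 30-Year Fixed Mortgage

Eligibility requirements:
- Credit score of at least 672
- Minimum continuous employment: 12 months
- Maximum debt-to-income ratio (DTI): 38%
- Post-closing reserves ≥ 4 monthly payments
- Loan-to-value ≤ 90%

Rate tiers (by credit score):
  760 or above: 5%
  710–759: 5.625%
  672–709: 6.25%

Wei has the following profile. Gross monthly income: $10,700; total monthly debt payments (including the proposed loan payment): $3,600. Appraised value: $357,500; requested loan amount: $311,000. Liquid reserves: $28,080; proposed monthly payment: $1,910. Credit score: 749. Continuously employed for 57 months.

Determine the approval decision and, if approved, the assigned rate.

Credit score 749 ≥ 672 (meets minimum)
LTV = 311,000/357,500 = 87% ≤ 90%
DTI: 3,600 ÷ 10,700 = 33.6%, within the 38% cap
Liquid reserves cover 28,080/1,910 = 14.7 months — ≥ 4 required
Employment 57 ≥ 12 months
All requirements met. Score 749 falls in the 710–759 tier → 5.625%.

Approved at 5.625%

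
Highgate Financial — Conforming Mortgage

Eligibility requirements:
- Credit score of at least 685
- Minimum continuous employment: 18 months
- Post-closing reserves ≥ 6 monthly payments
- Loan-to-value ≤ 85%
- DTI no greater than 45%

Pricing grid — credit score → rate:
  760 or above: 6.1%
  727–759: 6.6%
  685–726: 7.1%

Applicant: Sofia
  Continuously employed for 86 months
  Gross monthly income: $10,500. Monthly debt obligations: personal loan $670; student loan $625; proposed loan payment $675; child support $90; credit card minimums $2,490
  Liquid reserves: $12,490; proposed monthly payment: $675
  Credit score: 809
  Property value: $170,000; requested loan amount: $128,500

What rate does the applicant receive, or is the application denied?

Approved at 6.1%

Credit score 809 ≥ 685 (meets minimum)
Employment 86 ≥ 18 months
Reserves: 12,490 ÷ 675 = 18.5 months (meets 6-month minimum)
Loan-to-value = 128,500/170,000 = 75.6% — pass (85% max)
Total monthly debts = (670 + 625 + 675 + 90 + 2,490) = 4,550. DTI = 4,550/10,500 = 43.3% ≤ 45%
All requirements met. Score 809 falls in the 760 or above tier → 6.1%.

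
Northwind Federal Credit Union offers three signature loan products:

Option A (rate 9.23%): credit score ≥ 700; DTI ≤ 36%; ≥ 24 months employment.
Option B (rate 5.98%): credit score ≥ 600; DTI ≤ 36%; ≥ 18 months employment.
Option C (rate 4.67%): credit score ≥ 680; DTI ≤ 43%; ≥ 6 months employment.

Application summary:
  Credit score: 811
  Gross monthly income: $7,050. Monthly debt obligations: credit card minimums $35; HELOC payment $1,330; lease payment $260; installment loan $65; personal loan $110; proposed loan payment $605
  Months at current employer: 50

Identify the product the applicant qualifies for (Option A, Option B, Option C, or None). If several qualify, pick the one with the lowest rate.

Option C

Total debts = (35 + 1,330 + 260 + 65 + 110 + 605) = 2,405; DTI = 2,405/7,050 = 34.1%.
Option A: score 811 ≥ 700; DTI 34.1% ≤ 36%; employment 50 ≥ 24 mo → qualifies.
Option B: score 811 ≥ 600; DTI 34.1% ≤ 36%; employment 50 ≥ 18 mo → qualifies.
Option C: score 811 ≥ 680; DTI 34.1% ≤ 43%; employment 50 ≥ 6 mo → qualifies.
Qualifying: Option A, Option B, Option C. Lowest rate is 4.67% → Option C.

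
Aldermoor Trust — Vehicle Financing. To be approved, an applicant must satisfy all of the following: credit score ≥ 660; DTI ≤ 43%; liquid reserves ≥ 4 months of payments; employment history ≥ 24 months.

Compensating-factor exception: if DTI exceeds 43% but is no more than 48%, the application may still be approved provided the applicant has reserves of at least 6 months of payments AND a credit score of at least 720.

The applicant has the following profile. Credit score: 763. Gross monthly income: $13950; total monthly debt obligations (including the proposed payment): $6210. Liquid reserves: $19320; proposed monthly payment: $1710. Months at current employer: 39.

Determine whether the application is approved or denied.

Credit score 763 ≥ 660 (meets base)
DTI = 6,210/13,950 = 44.5% > 43% — standard DTI limit exceeded.
Liquid reserves cover 19,320/1,710 = 11.3 months — ≥ 4 required
Employment 39 ≥ 24 months
DTI 44.5% is within the 43%–48% exception band; checking compensating factors.
Override check — reserves: 11.3 mo (ok); score: 763 (ok).
Both override conditions satisfied; DTI exception granted.

Approved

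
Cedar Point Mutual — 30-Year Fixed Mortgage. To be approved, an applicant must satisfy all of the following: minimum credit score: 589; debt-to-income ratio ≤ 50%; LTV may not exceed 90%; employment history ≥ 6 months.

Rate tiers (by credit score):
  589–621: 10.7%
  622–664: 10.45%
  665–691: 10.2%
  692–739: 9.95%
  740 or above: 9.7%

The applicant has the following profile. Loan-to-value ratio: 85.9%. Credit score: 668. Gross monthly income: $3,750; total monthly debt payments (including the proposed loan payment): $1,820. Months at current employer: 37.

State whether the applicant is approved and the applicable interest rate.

Credit score 668 ≥ 589 (meets minimum)
Debt-to-income = 1,820/3,750 = 48.5% — meets 50% limit
Employment 37 ≥ 6 months
LTV 85.9% — within 90%
All requirements met. Score 668 falls in the 665–691 tier → 10.2%.

Approved at 10.2%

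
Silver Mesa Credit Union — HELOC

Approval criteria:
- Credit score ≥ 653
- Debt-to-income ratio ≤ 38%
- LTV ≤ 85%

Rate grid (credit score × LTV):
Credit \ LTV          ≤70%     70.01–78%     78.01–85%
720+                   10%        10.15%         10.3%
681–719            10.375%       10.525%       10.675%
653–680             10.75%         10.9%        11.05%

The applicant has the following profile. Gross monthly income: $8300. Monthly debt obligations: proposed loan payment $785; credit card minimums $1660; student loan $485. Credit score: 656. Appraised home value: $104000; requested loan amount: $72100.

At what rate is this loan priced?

Credit score 656 ≥ 653; Total monthly debts = (785 + 1,660 + 485) = 2,930. DTI: 2,930 ÷ 8,300 = 35.3%, within the 38% cap
LTV: 72,100 ÷ 104,000 = 69.3%, within 85% cap
Score 656 is in the 653–680 band; LTV 69.3% is in the ≤70% band → 10.75%.

10.75%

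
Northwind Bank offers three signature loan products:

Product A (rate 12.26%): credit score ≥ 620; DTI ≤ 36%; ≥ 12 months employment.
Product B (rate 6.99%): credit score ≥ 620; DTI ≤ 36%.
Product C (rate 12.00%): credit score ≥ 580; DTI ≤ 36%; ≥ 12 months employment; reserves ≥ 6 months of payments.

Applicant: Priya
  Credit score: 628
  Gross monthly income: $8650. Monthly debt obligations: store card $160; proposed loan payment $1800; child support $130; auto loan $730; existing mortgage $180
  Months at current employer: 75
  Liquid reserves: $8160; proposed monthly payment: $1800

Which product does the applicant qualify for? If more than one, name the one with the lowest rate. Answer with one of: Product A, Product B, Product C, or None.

Total debts = (160 + 1,800 + 130 + 730 + 180) = 3,000; DTI = 3,000/8,650 = 34.7%.
Reserves = 8,160/1,800 = 4.5 months.
Product A: score 628 ≥ 620; DTI 34.7% ≤ 36%; employment 75 ≥ 12 mo → qualifies.
Product B: score 628 ≥ 620; DTI 34.7% ≤ 36% → qualifies.
Product C: score 628 ≥ 580; DTI 34.7% ≤ 36%; employment 75 ≥ 12 mo; reserves 4.5 < 6 mo → does not qualify.
Qualifying: Product A, Product B. Lowest rate is 6.99% → Product B.

Product B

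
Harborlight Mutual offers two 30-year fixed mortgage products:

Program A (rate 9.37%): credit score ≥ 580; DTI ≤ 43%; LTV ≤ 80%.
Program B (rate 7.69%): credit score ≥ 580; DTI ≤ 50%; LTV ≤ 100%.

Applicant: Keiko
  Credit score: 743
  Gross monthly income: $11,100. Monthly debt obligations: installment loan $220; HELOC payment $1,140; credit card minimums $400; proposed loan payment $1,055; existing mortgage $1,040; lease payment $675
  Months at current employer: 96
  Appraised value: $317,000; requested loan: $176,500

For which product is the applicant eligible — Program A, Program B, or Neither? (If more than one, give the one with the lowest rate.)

Total debts = (220 + 1,140 + 400 + 1,055 + 1,040 + 675) = 4,530; DTI = 4,530/11,100 = 40.8%.
LTV = 176,500/317,000 = 55.7%.
Program A: score 743 ≥ 580; DTI 40.8% ≤ 43%; LTV 55.7% ≤ 80% → qualifies.
Program B: score 743 ≥ 580; DTI 40.8% ≤ 50%; LTV 55.7% ≤ 100% → qualifies.
Qualifying: Program A, Program B. Lowest rate is 7.69% → Program B.

Program B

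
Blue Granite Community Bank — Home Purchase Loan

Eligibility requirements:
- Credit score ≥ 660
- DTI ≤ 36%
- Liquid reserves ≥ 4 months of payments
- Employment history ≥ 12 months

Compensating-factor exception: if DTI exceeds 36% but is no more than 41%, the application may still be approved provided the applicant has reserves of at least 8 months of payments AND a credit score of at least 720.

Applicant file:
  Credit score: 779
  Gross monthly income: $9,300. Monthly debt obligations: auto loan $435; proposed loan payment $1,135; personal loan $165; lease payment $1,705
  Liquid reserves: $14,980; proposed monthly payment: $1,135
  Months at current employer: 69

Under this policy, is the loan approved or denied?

Credit score 779 ≥ 660 (meets base)
Total debts = (435 + 1,135 + 165 + 1,705) = 3,440. DTI: 3,440 ÷ 9,300 = 37%, over the 36% base limit.
Reserves = 14,980/1,135 = 13.2 months ≥ 4
Employment 69 ≥ 12 months
DTI 37% is within the 36%–41% exception band; checking compensating factors.
Reserves 13.2 ≥ 8 months; credit score 779 ≥ 720.
Both override conditions satisfied; DTI exception granted.

Approved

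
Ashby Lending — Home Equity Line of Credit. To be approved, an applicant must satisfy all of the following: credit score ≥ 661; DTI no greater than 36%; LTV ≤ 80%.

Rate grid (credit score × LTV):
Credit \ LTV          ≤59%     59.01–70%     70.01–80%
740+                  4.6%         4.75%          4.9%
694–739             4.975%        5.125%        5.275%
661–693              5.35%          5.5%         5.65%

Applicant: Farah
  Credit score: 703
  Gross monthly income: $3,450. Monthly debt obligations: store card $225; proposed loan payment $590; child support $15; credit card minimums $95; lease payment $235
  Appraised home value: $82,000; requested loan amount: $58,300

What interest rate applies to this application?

Credit score 703 ≥ 661; Total monthly debts = (225 + 590 + 15 + 95 + 235) = 1,160. DTI: 1,160 ÷ 3,450 = 33.6%, within the 36% cap
Loan-to-value = 58,300/82,000 = 71.1% — pass (80% max)
Score 703 is in the 694–739 band; LTV 71.1% is in the 70.01–80% band → 5.275%.

5.275%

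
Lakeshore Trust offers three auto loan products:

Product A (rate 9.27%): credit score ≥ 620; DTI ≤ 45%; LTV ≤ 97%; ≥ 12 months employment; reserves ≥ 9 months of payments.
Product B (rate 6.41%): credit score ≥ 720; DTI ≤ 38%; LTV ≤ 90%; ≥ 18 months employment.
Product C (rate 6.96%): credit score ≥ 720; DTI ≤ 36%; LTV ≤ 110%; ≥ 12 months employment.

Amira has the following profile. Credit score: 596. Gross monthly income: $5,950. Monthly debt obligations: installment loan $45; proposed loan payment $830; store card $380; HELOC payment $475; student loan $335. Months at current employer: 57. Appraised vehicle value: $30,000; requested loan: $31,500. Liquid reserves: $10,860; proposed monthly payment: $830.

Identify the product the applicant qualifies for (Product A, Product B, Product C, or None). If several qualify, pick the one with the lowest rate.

Total debts = (45 + 830 + 380 + 475 + 335) = 2,065; DTI = 2,065/5,950 = 34.7%.
LTV = 31,500/30,000 = 105%.
Reserves = 10,860/830 = 13.1 months.
Product A: score 596 < 620; DTI 34.7% ≤ 45%; LTV 105% > 97%; employment 57 ≥ 12 mo; reserves 13.1 ≥ 9 mo → does not qualify.
Product B: score 596 < 720; DTI 34.7% ≤ 38%; LTV 105% > 90%; employment 57 ≥ 18 mo → does not qualify.
Product C: score 596 < 720; DTI 34.7% ≤ 36%; LTV 105% ≤ 110%; employment 57 ≥ 12 mo → does not qualify.

None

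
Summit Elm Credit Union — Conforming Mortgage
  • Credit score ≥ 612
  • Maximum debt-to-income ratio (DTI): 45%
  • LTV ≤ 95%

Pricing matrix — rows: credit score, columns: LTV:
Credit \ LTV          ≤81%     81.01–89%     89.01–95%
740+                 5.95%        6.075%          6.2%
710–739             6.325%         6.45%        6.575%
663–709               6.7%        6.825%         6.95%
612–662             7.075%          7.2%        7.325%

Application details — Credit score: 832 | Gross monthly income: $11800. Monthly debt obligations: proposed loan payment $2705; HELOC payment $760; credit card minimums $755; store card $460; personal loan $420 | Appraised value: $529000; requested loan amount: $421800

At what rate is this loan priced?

5.95%

Credit score 832 ≥ 612; Total monthly debts = (2,705 + 760 + 755 + 460 + 420) = 5,100. DTI: 5,100 ÷ 11,800 = 43.2%, within the 45% cap
LTV = 421,800/529,000 = 79.7% ≤ 95%
Score 832 is in the 740+ band; LTV 79.7% is in the ≤81% band → 5.95%.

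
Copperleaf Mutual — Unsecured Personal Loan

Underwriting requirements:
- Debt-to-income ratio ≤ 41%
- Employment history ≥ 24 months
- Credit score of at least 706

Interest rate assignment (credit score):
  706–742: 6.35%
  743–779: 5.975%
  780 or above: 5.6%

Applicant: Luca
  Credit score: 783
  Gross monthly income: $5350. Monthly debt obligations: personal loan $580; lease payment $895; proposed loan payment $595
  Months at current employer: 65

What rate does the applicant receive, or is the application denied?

Credit score 783 ≥ 706 (meets minimum)
Employment 65 ≥ 24 months
Total monthly debts = (580 + 895 + 595) = 2,070. Debt-to-income = 2,070/5,350 = 38.7% — meets 41% limit
All requirements met. Score 783 falls in the 780 or above tier → 5.6%.

Approved at 5.6%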